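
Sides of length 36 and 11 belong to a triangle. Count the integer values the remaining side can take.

21

The third side lies in the open interval (25, 47).
Integers from 26 to 46 inclusive: 46 − 26 + 1 = 21.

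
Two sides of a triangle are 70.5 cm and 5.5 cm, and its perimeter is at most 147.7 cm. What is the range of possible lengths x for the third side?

Triangle inequality alone gives 65.0 < x < 76.0.
The perimeter condition gives x ≤ 147.7 − 70.5 − 5.5 = 71.7.
Intersecting the two: 65.0 < x ≤ 71.7.

65.0 < x ≤ 71.7 cm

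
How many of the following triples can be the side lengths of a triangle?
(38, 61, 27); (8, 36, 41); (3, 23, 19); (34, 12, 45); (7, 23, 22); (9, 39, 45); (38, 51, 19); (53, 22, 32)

(27,38,61): 27+38 > 61 → valid
(8,36,41): 8+36 > 41 → valid
(3,19,23): 3+19 ≤ 23 → not valid
(12,34,45): 12+34 > 45 → valid
(7,22,23): 7+22 > 23 → valid
(9,39,45): 9+39 > 45 → valid
(19,38,51): 19+38 > 51 → valid
(22,32,53): 22+32 > 53 → valid
7 of the 8 triples form a triangle.

7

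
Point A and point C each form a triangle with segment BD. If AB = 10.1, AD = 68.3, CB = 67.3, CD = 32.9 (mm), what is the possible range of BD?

58.2 < BD < 78.4

From triangle ABD: |10.1 − 68.3| < BD < 10.1 + 68.3, i.e. 58.2 < BD < 78.4.
From triangle CBD: 34.4 < BD < 100.2.
Both must hold, so BD lies in the intersection.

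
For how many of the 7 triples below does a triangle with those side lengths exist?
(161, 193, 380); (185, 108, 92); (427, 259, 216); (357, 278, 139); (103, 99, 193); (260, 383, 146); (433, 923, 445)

(161,193,380): 161+193 ≤ 380 → not valid
(92,108,185): 92+108 > 185 → valid
(216,259,427): 216+259 > 427 → valid
(139,278,357): 139+278 > 357 → valid
(99,103,193): 99+103 > 193 → valid
(146,260,383): 146+260 > 383 → valid
(433,445,923): 433+445 ≤ 923 → not valid
5 of the 7 triples form a triangle.

5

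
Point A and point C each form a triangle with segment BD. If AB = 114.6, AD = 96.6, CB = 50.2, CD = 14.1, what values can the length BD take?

From triangle ABD: |114.6 − 96.6| < BD < 114.6 + 96.6, i.e. 18.0 < BD < 211.2.
From triangle CBD: 36.1 < BD < 64.3.
Both must hold, so BD lies in the intersection.

36.1 < BD < 64.3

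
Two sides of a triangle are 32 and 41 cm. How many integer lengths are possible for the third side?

63

The third side lies in the open interval (9, 73).
Integers from 10 to 72 inclusive: 72 − 10 + 1 = 63.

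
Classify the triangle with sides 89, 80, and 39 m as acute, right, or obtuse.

right

Compare the square of the longest side to the sum of squares of the other two: 39² + 80² = 7921 = 89².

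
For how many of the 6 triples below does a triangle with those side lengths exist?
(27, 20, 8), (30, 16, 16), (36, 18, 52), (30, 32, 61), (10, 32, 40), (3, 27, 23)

(8,20,27): 8+20 > 27 → valid
(16,16,30): 16+16 > 30 → valid
(18,36,52): 18+36 > 52 → valid
(30,32,61): 30+32 > 61 → valid
(10,32,40): 10+32 > 40 → valid
(3,23,27): 3+23 ≤ 27 → not valid
5 of the 6 triples form a triangle.

5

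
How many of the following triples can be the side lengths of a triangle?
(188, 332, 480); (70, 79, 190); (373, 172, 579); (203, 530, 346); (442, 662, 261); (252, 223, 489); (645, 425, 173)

(188,332,480): 188+332 > 480 → valid
(70,79,190): 70+79 ≤ 190 → not valid
(172,373,579): 172+373 ≤ 579 → not valid
(203,346,530): 203+346 > 530 → valid
(261,442,662): 261+442 > 662 → valid
(223,252,489): 223+252 ≤ 489 → not valid
(173,425,645): 173+425 ≤ 645 → not valid
3 of the 7 triples form a triangle.

3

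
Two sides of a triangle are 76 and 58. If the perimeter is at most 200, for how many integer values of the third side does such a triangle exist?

Triangle inequality: 18 < x < 134. Perimeter ≤ 200 gives x ≤ 200 − 76 − 58 = 66.
So 18 < x ≤ 66; integers 19 through 66: 48 values.

48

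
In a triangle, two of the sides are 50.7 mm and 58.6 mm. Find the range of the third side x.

7.9 < x < 109.3

By the triangle inequality, x must be less than 50.7 + 58.6 = 109.3 and greater than |50.7 − 58.6| = 7.9.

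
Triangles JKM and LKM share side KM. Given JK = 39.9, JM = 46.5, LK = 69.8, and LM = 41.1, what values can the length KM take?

28.7 < KM < 86.4

From triangle JKM: |39.9 − 46.5| < KM < 39.9 + 46.5, i.e. 6.6 < KM < 86.4.
From triangle LKM: 28.7 < KM < 110.9.
Both must hold, so KM lies in the intersection.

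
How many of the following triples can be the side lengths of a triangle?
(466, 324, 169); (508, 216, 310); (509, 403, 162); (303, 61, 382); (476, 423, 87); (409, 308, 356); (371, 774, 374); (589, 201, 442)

(169,324,466): 169+324 > 466 → valid
(216,310,508): 216+310 > 508 → valid
(162,403,509): 162+403 > 509 → valid
(61,303,382): 61+303 ≤ 382 → not valid
(87,423,476): 87+423 > 476 → valid
(308,356,409): 308+356 > 409 → valid
(371,374,774): 371+374 ≤ 774 → not valid
(201,442,589): 201+442 > 589 → valid
6 of the 8 triples form a triangle.

6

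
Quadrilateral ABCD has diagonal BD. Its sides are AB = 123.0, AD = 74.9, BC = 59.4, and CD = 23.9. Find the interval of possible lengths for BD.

From triangle ABD: |123.0 − 74.9| < BD < 123.0 + 74.9, i.e. 48.1 < BD < 197.9.
From triangle CBD: 35.5 < BD < 83.3.
Both must hold, so BD lies in the intersection.

48.1 < BD < 83.3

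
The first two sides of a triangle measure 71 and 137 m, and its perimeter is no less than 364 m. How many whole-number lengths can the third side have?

52

Triangle inequality: 66 < x < 208. Perimeter ≥ 364 gives x ≥ 364 − 71 − 137 = 156.
So 156 ≤ x < 208; integers 156 through 207: 52 values.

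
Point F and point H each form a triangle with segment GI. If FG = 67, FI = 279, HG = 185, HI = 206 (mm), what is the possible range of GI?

212 < GI < 346

From triangle FGI: |67 − 279| < GI < 67 + 279, i.e. 212 < GI < 346.
From triangle HGI: 21 < GI < 391.
Both must hold, so GI lies in the intersection.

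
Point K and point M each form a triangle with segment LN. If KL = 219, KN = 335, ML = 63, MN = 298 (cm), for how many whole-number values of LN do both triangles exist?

125

From triangle KLN: 116 < LN < 554.
From triangle MLN: 235 < LN < 361.
Intersection: 235 < LN < 361, so integers 236 through 360: 125 values.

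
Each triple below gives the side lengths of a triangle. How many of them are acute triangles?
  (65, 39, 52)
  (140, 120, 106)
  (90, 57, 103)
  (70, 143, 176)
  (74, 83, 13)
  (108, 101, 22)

(65,39,52): 39²+52² = 4225 = 65² → right
(140,120,106): 106²+120² = 25636 > 19600 = 140² → acute
(90,57,103): 57²+90² = 11349 > 10609 = 103² → acute
(70,143,176): 70²+143² = 25349 < 30976 = 176² → obtuse
(74,83,13): 13²+74² = 5645 < 6889 = 83² → obtuse
(108,101,22): 22²+101² = 10685 < 11664 = 108² → obtuse
2 of the 6 are acute.

2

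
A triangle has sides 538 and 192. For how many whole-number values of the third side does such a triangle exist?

383

The third side lies in the open interval (346, 730).
Integers from 347 to 729 inclusive: 729 − 347 + 1 = 383.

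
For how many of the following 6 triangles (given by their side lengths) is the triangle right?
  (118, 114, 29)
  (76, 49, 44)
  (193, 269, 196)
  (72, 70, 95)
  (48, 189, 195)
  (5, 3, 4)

2

(118,114,29): 29²+114² = 13837 < 13924 = 118² → obtuse
(76,49,44): 44²+49² = 4337 < 5776 = 76² → obtuse
(193,269,196): 193²+196² = 75665 > 72361 = 269² → acute
(72,70,95): 70²+72² = 10084 > 9025 = 95² → acute
(48,189,195): 48²+189² = 38025 = 195² → right
(5,3,4): 3²+4² = 25 = 5² → right
2 of the 6 are right.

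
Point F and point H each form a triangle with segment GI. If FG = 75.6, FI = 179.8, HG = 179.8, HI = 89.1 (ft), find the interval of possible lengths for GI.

104.2 < GI < 255.4

From triangle FGI: |75.6 − 179.8| < GI < 75.6 + 179.8, i.e. 104.2 < GI < 255.4.
From triangle HGI: 90.7 < GI < 268.9.
Both must hold, so GI lies in the intersection.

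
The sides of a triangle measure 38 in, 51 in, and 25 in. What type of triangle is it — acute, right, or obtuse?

obtuse

Compare the square of the longest side to the sum of squares of the other two: 25² + 38² = 2069 < 2601 = 51².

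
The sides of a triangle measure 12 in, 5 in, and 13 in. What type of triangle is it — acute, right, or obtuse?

Compare the square of the longest side to the sum of squares of the other two: 5² + 12² = 169 = 13².

right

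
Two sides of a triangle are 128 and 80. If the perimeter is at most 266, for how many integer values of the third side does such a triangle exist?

Triangle inequality: 48 < x < 208. Perimeter ≤ 266 gives x ≤ 266 − 128 − 80 = 58.
So 48 < x ≤ 58; integers 49 through 58: 10 values.

10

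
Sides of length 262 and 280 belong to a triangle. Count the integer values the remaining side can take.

523

The third side lies in the open interval (18, 542).
Integers from 19 to 541 inclusive: 541 − 19 + 1 = 523.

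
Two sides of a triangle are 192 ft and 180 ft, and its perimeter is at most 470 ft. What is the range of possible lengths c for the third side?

12 < c ≤ 98

Triangle inequality alone gives 12 < c < 372.
The perimeter condition gives c ≤ 470 − 192 − 180 = 98.
Intersecting the two: 12 < c ≤ 98.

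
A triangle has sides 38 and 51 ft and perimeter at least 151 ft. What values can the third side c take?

62 ≤ c < 89 ft

Triangle inequality alone gives 13 < c < 89.
The perimeter condition gives c ≥ 151 − 38 − 51 = 62.
Intersecting the two: 62 ≤ c < 89.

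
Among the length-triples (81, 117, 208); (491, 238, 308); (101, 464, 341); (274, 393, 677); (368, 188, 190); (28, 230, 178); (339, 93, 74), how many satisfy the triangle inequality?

2

(81,117,208): 81+117 ≤ 208 → not valid
(238,308,491): 238+308 > 491 → valid
(101,341,464): 101+341 ≤ 464 → not valid
(274,393,677): 274+393 ≤ 677 → not valid
(188,190,368): 188+190 > 368 → valid
(28,178,230): 28+178 ≤ 230 → not valid
(74,93,339): 74+93 ≤ 339 → not valid
2 of the 7 triples form a triangle.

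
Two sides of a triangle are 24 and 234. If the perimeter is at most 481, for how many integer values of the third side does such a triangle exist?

13

Triangle inequality: 210 < x < 258. Perimeter ≤ 481 gives x ≤ 481 − 24 − 234 = 223.
So 210 < x ≤ 223; integers 211 through 223: 13 values.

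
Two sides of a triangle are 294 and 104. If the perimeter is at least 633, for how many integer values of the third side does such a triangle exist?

163

Triangle inequality: 190 < x < 398. Perimeter ≥ 633 gives x ≥ 633 − 294 − 104 = 235.
So 235 ≤ x < 398; integers 235 through 397: 163 values.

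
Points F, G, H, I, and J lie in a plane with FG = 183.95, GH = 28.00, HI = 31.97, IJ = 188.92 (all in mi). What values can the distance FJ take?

The maximum is all hops collinear in one direction: 183.95 + 28.00 + 31.97 + 188.92 = 432.84.
The longest hop is 188.92; the others sum to 243.92. Since 188.92 ≤ 243.92, the path can fold back on itself completely, so the minimum distance is 0.

0 ≤ FJ ≤ 432.84 mi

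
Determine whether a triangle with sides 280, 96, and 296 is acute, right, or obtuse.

Compare the square of the longest side to the sum of squares of the other two: 96² + 280² = 87616 = 296².

right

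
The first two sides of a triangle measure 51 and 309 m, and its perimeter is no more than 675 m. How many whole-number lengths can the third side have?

Triangle inequality: 258 < x < 360. Perimeter ≤ 675 gives x ≤ 675 − 51 − 309 = 315.
So 258 < x ≤ 315; integers 259 through 315: 57 values.

57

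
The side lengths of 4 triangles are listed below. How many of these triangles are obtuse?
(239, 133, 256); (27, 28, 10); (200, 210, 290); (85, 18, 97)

(239,133,256): 133²+239² = 74810 > 65536 = 256² → acute
(27,28,10): 10²+27² = 829 > 784 = 28² → acute
(200,210,290): 200²+210² = 84100 = 290² → right
(85,18,97): 18²+85² = 7549 < 9409 = 97² → obtuse
1 of the 4 is obtuse.

1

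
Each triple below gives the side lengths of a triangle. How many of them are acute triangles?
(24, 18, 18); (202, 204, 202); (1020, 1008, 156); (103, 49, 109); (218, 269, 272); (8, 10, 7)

(24,18,18): 18²+18² = 648 > 576 = 24² → acute
(202,204,202): 202²+202² = 81608 > 41616 = 204² → acute
(1020,1008,156): 156²+1008² = 1040400 = 1020² → right
(103,49,109): 49²+103² = 13010 > 11881 = 109² → acute
(218,269,272): 218²+269² = 119885 > 73984 = 272² → acute
(8,10,7): 7²+8² = 113 > 100 = 10² → acute
5 of the 6 are acute.

5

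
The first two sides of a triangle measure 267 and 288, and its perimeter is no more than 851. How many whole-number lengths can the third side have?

275

Triangle inequality: 21 < x < 555. Perimeter ≤ 851 gives x ≤ 851 − 267 − 288 = 296.
So 21 < x ≤ 296; integers 22 through 296: 275 values.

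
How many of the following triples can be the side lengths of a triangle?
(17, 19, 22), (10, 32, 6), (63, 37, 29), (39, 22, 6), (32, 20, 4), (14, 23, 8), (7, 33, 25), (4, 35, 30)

(17,19,22): 17+19 > 22 → valid
(6,10,32): 6+10 ≤ 32 → not valid
(29,37,63): 29+37 > 63 → valid
(6,22,39): 6+22 ≤ 39 → not valid
(4,20,32): 4+20 ≤ 32 → not valid
(8,14,23): 8+14 ≤ 23 → not valid
(7,25,33): 7+25 ≤ 33 → not valid
(4,30,35): 4+30 ≤ 35 → not valid
2 of the 8 triples form a triangle.

2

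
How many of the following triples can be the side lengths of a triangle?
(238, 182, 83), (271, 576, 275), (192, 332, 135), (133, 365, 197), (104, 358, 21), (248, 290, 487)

(83,182,238): 83+182 > 238 → valid
(271,275,576): 271+275 ≤ 576 → not valid
(135,192,332): 135+192 ≤ 332 → not valid
(133,197,365): 133+197 ≤ 365 → not valid
(21,104,358): 21+104 ≤ 358 → not valid
(248,290,487): 248+290 > 487 → valid
2 of the 6 triples form a triangle.

2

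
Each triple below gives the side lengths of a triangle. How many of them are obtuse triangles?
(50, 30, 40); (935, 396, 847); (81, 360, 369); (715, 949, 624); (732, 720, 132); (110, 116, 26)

(50,30,40): 30²+40² = 2500 = 50² → right
(935,396,847): 396²+847² = 874225 = 935² → right
(81,360,369): 81²+360² = 136161 = 369² → right
(715,949,624): 624²+715² = 900601 = 949² → right
(732,720,132): 132²+720² = 535824 = 732² → right
(110,116,26): 26²+110² = 12776 < 13456 = 116² → obtuse
1 of the 6 is obtuse.

1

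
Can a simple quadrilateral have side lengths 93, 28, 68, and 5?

Yes

A quadrilateral exists iff every side is shorter than the sum of the others — equivalently, the longest side is less than the sum of the rest.
Longest side 93 < 101 (sum of the remaining 3), so yes.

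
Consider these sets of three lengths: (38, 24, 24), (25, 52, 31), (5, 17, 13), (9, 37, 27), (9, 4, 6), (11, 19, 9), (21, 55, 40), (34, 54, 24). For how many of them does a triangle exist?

7

(24,24,38): 24+24 > 38 → valid
(25,31,52): 25+31 > 52 → valid
(5,13,17): 5+13 > 17 → valid
(9,27,37): 9+27 ≤ 37 → not valid
(4,6,9): 4+6 > 9 → valid
(9,11,19): 9+11 > 19 → valid
(21,40,55): 21+40 > 55 → valid
(24,34,54): 24+34 > 54 → valid
7 of the 8 triples form a triangle.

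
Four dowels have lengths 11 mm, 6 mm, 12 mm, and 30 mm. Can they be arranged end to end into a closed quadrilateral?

For a quadrilateral, each side must be shorter than the sum of the others.
Here the longest side is 30, but the remaining 3 sides sum to only 29.

No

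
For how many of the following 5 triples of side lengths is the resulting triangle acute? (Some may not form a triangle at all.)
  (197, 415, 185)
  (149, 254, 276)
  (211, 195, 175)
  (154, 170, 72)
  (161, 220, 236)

3

(197,415,185): 185+197 ≤ 415, not a triangle
(149,254,276): 149²+254² = 86717 > 76176 = 276² → acute
(211,195,175): 175²+195² = 68650 > 44521 = 211² → acute
(154,170,72): 72²+154² = 28900 = 170² → right
(161,220,236): 161²+220² = 74321 > 55696 = 236² → acute
3 of the 5 are acute.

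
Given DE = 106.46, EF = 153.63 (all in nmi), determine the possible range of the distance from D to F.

47.17 ≤ DF ≤ 260.09 nmi

By the triangle inequality, |106.46 − 153.63| ≤ DF ≤ 106.46 + 153.63.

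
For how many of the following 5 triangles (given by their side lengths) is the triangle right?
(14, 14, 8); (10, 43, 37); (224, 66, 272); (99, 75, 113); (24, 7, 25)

(14,14,8): 8²+14² = 260 > 196 = 14² → acute
(10,43,37): 10²+37² = 1469 < 1849 = 43² → obtuse
(224,66,272): 66²+224² = 54532 < 73984 = 272² → obtuse
(99,75,113): 75²+99² = 15426 > 12769 = 113² → acute
(24,7,25): 7²+24² = 625 = 25² → right
1 of the 5 is right.

1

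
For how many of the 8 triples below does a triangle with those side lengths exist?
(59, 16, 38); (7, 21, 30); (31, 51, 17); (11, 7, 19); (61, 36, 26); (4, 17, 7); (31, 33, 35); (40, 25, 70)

2

(16,38,59): 16+38 ≤ 59 → not valid
(7,21,30): 7+21 ≤ 30 → not valid
(17,31,51): 17+31 ≤ 51 → not valid
(7,11,19): 7+11 ≤ 19 → not valid
(26,36,61): 26+36 > 61 → valid
(4,7,17): 4+7 ≤ 17 → not valid
(31,33,35): 31+33 > 35 → valid
(25,40,70): 25+40 ≤ 70 → not valid
2 of the 8 triples form a triangle.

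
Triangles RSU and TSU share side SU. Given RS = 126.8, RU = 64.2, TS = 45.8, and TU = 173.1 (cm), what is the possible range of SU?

From triangle RSU: |126.8 − 64.2| < SU < 126.8 + 64.2, i.e. 62.6 < SU < 191.0.
From triangle TSU: 127.3 < SU < 218.9.
Both must hold, so SU lies in the intersection.

127.3 < SU < 191.0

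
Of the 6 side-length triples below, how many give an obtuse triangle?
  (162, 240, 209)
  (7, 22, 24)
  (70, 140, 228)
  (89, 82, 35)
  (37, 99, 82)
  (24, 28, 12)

3

(162,240,209): 162²+209² = 69925 > 57600 = 240² → acute
(7,22,24): 7²+22² = 533 < 576 = 24² → obtuse
(70,140,228): 70+140 ≤ 228, not a triangle
(89,82,35): 35²+82² = 7949 > 7921 = 89² → acute
(37,99,82): 37²+82² = 8093 < 9801 = 99² → obtuse
(24,28,12): 12²+24² = 720 < 784 = 28² → obtuse
3 of the 6 are obtuse.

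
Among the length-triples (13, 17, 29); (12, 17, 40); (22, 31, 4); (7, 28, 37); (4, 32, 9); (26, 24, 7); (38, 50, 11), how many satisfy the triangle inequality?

(13,17,29): 13+17 > 29 → valid
(12,17,40): 12+17 ≤ 40 → not valid
(4,22,31): 4+22 ≤ 31 → not valid
(7,28,37): 7+28 ≤ 37 → not valid
(4,9,32): 4+9 ≤ 32 → not valid
(7,24,26): 7+24 > 26 → valid
(11,38,50): 11+38 ≤ 50 → not valid
2 of the 7 triples form a triangle.

2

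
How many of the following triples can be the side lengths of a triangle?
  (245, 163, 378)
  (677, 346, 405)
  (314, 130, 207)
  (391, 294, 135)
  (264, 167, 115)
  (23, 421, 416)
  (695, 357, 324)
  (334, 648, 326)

7

(163,245,378): 163+245 > 378 → valid
(346,405,677): 346+405 > 677 → valid
(130,207,314): 130+207 > 314 → valid
(135,294,391): 135+294 > 391 → valid
(115,167,264): 115+167 > 264 → valid
(23,416,421): 23+416 > 421 → valid
(324,357,695): 324+357 ≤ 695 → not valid
(326,334,648): 326+334 > 648 → valid
7 of the 8 triples form a triangle.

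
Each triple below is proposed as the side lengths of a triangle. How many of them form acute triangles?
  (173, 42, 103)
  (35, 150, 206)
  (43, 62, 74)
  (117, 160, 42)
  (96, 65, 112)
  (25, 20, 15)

(173,42,103): 42+103 ≤ 173, not a triangle
(35,150,206): 35+150 ≤ 206, not a triangle
(43,62,74): 43²+62² = 5693 > 5476 = 74² → acute
(117,160,42): 42+117 ≤ 160, not a triangle
(96,65,112): 65²+96² = 13441 > 12544 = 112² → acute
(25,20,15): 15²+20² = 625 = 25² → right
2 of the 6 are acute.

2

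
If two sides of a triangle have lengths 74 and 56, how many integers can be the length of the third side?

111

The third side lies in the open interval (18, 130).
Integers from 19 to 129 inclusive: 129 − 19 + 1 = 111.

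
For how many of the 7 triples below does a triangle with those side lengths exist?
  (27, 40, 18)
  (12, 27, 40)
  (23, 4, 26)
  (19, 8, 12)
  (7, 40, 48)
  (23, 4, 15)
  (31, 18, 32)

4

(18,27,40): 18+27 > 40 → valid
(12,27,40): 12+27 ≤ 40 → not valid
(4,23,26): 4+23 > 26 → valid
(8,12,19): 8+12 > 19 → valid
(7,40,48): 7+40 ≤ 48 → not valid
(4,15,23): 4+15 ≤ 23 → not valid
(18,31,32): 18+31 > 32 → valid
4 of the 7 triples form a triangle.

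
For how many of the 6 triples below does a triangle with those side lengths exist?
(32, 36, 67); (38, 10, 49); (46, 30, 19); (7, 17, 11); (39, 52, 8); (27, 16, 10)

(32,36,67): 32+36 > 67 → valid
(10,38,49): 10+38 ≤ 49 → not valid
(19,30,46): 19+30 > 46 → valid
(7,11,17): 7+11 > 17 → valid
(8,39,52): 8+39 ≤ 52 → not valid
(10,16,27): 10+16 ≤ 27 → not valid
3 of the 6 triples form a triangle.

3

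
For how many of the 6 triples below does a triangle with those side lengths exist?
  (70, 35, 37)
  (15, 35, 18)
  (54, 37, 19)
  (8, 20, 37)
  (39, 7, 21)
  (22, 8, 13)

(35,37,70): 35+37 > 70 → valid
(15,18,35): 15+18 ≤ 35 → not valid
(19,37,54): 19+37 > 54 → valid
(8,20,37): 8+20 ≤ 37 → not valid
(7,21,39): 7+21 ≤ 39 → not valid
(8,13,22): 8+13 ≤ 22 → not valid
2 of the 6 triples form a triangle.

2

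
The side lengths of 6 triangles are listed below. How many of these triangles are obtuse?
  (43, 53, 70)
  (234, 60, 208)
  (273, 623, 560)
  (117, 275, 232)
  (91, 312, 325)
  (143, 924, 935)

(43,53,70): 43²+53² = 4658 < 4900 = 70² → obtuse
(234,60,208): 60²+208² = 46864 < 54756 = 234² → obtuse
(273,623,560): 273²+560² = 388129 = 623² → right
(117,275,232): 117²+232² = 67513 < 75625 = 275² → obtuse
(91,312,325): 91²+312² = 105625 = 325² → right
(143,924,935): 143²+924² = 874225 = 935² → right
3 of the 6 are obtuse.

3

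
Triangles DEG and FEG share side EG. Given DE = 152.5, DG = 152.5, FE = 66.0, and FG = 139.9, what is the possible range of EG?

73.9 < EG < 205.9

From triangle DEG: |152.5 − 152.5| < EG < 152.5 + 152.5, i.e. 0.0 < EG < 305.0.
From triangle FEG: 73.9 < EG < 205.9.
Both must hold, so EG lies in the intersection.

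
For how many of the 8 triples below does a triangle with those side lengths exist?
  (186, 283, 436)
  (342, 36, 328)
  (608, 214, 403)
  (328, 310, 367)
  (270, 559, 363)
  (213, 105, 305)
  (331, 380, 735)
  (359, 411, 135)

(186,283,436): 186+283 > 436 → valid
(36,328,342): 36+328 > 342 → valid
(214,403,608): 214+403 > 608 → valid
(310,328,367): 310+328 > 367 → valid
(270,363,559): 270+363 > 559 → valid
(105,213,305): 105+213 > 305 → valid
(331,380,735): 331+380 ≤ 735 → not valid
(135,359,411): 135+359 > 411 → valid
7 of the 8 triples form a triangle.

7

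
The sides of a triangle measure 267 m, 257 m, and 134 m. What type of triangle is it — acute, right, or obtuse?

acute

Compare the square of the longest side to the sum of squares of the other two: 134² + 257² = 84005 > 71289 = 267².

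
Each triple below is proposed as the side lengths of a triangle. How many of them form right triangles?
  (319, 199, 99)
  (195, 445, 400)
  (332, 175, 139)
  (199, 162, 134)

1

(319,199,99): 99+199 ≤ 319, not a triangle
(195,445,400): 195²+400² = 198025 = 445² → right
(332,175,139): 139+175 ≤ 332, not a triangle
(199,162,134): 134²+162² = 44200 > 39601 = 199² → acute
1 of the 4 is right.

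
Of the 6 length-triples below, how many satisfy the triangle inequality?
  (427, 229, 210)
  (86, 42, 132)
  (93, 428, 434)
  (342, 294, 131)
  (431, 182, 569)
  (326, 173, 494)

5

(210,229,427): 210+229 > 427 → valid
(42,86,132): 42+86 ≤ 132 → not valid
(93,428,434): 93+428 > 434 → valid
(131,294,342): 131+294 > 342 → valid
(182,431,569): 182+431 > 569 → valid
(173,326,494): 173+326 > 494 → valid
5 of the 6 triples form a triangle.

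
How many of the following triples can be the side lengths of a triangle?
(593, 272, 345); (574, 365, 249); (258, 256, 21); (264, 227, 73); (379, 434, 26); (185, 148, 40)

5

(272,345,593): 272+345 > 593 → valid
(249,365,574): 249+365 > 574 → valid
(21,256,258): 21+256 > 258 → valid
(73,227,264): 73+227 > 264 → valid
(26,379,434): 26+379 ≤ 434 → not valid
(40,148,185): 40+148 > 185 → valid
5 of the 6 triples form a triangle.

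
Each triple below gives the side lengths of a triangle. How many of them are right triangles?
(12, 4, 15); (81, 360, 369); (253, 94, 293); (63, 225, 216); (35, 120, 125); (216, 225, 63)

(12,4,15): 4²+12² = 160 < 225 = 15² → obtuse
(81,360,369): 81²+360² = 136161 = 369² → right
(253,94,293): 94²+253² = 72845 < 85849 = 293² → obtuse
(63,225,216): 63²+216² = 50625 = 225² → right
(35,120,125): 35²+120² = 15625 = 125² → right
(216,225,63): 63²+216² = 50625 = 225² → right
4 of the 6 are right.

4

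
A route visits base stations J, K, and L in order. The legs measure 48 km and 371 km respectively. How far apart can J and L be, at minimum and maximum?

323 ≤ JL ≤ 419 km

By the triangle inequality, |48 − 371| ≤ JL ≤ 48 + 371.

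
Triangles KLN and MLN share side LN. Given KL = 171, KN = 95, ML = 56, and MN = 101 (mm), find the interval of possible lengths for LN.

From triangle KLN: |171 − 95| < LN < 171 + 95, i.e. 76 < LN < 266.
From triangle MLN: 45 < LN < 157.
Both must hold, so LN lies in the intersection.

76 < LN < 157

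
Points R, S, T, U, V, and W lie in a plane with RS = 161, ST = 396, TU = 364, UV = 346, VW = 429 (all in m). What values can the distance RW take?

0 ≤ RW ≤ 1696 m

The maximum is all hops collinear in one direction: 161 + 396 + 364 + 346 + 429 = 1696.
The longest hop is 429; the others sum to 1267. Since 429 ≤ 1267, the path can fold back on itself completely, so the minimum distance is 0.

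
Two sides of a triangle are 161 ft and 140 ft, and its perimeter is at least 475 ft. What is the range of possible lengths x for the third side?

Triangle inequality alone gives 21 < x < 301.
The perimeter condition gives x ≥ 475 − 161 − 140 = 174.
Intersecting the two: 174 ≤ x < 301.

174 ≤ x < 301 ft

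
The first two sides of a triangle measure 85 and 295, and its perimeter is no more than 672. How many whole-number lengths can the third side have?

Triangle inequality: 210 < x < 380. Perimeter ≤ 672 gives x ≤ 672 − 85 − 295 = 292.
So 210 < x ≤ 292; integers 211 through 292: 82 values.

82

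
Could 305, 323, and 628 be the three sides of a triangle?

The two shorter sides sum to 628, exactly equal to the longest side 628.
That gives only a degenerate (flat) triangle — the inequality must be strict.

No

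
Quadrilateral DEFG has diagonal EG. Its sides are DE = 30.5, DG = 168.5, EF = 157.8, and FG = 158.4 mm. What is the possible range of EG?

138.0 < EG < 199.0

From triangle DEG: |30.5 − 168.5| < EG < 30.5 + 168.5, i.e. 138.0 < EG < 199.0.
From triangle FEG: 0.6 < EG < 316.2.
Both must hold, so EG lies in the intersection.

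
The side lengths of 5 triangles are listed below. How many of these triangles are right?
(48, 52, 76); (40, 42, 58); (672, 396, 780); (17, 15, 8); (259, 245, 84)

(48,52,76): 48²+52² = 5008 < 5776 = 76² → obtuse
(40,42,58): 40²+42² = 3364 = 58² → right
(672,396,780): 396²+672² = 608400 = 780² → right
(17,15,8): 8²+15² = 289 = 17² → right
(259,245,84): 84²+245² = 67081 = 259² → right
4 of the 5 are right.

4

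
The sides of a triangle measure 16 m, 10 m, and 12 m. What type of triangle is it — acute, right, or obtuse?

obtuse

Compare the square of the longest side to the sum of squares of the other two: 10² + 12² = 244 < 256 = 16².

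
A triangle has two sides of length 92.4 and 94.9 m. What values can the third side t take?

By the triangle inequality, t must be less than 92.4 + 94.9 = 187.3 and greater than |92.4 − 94.9| = 2.5.

2.5 < t < 187.3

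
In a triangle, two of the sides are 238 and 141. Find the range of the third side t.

97 < t < 379

By the triangle inequality, t must be less than 238 + 141 = 379 and greater than |238 − 141| = 97.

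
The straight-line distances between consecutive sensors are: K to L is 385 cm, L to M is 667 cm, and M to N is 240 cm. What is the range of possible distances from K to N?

The maximum is all hops collinear in one direction: 385 + 667 + 240 = 1292.
The longest hop is 667; the others sum to 625. Folding the others back against it leaves at least 667 − 625 = 42.

42 ≤ KN ≤ 1292 cm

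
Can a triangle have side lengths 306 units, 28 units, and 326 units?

Yes

The longest side is 326, and the other two sum to 334.
Since 334 > 326, the triangle inequality holds.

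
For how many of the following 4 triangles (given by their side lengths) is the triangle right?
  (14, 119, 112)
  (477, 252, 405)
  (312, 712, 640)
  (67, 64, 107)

(14,119,112): 14²+112² = 12740 < 14161 = 119² → obtuse
(477,252,405): 252²+405² = 227529 = 477² → right
(312,712,640): 312²+640² = 506944 = 712² → right
(67,64,107): 64²+67² = 8585 < 11449 = 107² → obtuse
2 of the 4 are right.

2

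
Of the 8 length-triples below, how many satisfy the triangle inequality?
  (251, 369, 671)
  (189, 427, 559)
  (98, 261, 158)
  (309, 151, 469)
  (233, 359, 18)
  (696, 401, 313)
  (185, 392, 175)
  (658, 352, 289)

2

(251,369,671): 251+369 ≤ 671 → not valid
(189,427,559): 189+427 > 559 → valid
(98,158,261): 98+158 ≤ 261 → not valid
(151,309,469): 151+309 ≤ 469 → not valid
(18,233,359): 18+233 ≤ 359 → not valid
(313,401,696): 313+401 > 696 → valid
(175,185,392): 175+185 ≤ 392 → not valid
(289,352,658): 289+352 ≤ 658 → not valid
2 of the 8 triples form a triangle.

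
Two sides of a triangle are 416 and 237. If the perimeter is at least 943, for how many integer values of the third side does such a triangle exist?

363

Triangle inequality: 179 < x < 653. Perimeter ≥ 943 gives x ≥ 943 − 416 − 237 = 290.
So 290 ≤ x < 653; integers 290 through 652: 363 values.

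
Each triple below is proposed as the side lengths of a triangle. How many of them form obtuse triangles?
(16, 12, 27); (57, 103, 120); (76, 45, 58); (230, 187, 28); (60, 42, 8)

3

(16,12,27): 12²+16² = 400 < 729 = 27² → obtuse
(57,103,120): 57²+103² = 13858 < 14400 = 120² → obtuse
(76,45,58): 45²+58² = 5389 < 5776 = 76² → obtuse
(230,187,28): 28+187 ≤ 230, not a triangle
(60,42,8): 8+42 ≤ 60, not a triangle
3 of the 5 are obtuse.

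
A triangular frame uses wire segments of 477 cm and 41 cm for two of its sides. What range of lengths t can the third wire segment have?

436 < t < 518 (cm)

By the triangle inequality, t must be less than 477 + 41 = 518 and greater than |477 − 41| = 436.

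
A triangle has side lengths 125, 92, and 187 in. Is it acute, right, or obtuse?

Compare the square of the longest side to the sum of squares of the other two: 92² + 125² = 24089 < 34969 = 187².

obtuse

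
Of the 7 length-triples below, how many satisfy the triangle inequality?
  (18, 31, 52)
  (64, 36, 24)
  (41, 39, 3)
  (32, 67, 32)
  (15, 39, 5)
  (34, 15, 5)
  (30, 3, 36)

(18,31,52): 18+31 ≤ 52 → not valid
(24,36,64): 24+36 ≤ 64 → not valid
(3,39,41): 3+39 > 41 → valid
(32,32,67): 32+32 ≤ 67 → not valid
(5,15,39): 5+15 ≤ 39 → not valid
(5,15,34): 5+15 ≤ 34 → not valid
(3,30,36): 3+30 ≤ 36 → not valid
1 of the 7 triples forms a triangle.

1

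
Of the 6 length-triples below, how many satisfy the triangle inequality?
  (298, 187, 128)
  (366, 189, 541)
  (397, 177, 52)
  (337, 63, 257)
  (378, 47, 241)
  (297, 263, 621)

(128,187,298): 128+187 > 298 → valid
(189,366,541): 189+366 > 541 → valid
(52,177,397): 52+177 ≤ 397 → not valid
(63,257,337): 63+257 ≤ 337 → not valid
(47,241,378): 47+241 ≤ 378 → not valid
(263,297,621): 263+297 ≤ 621 → not valid
2 of the 6 triples form a triangle.

2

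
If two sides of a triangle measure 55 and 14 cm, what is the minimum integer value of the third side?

The third side must be strictly greater than |55 − 14| = 41.
The smallest integer above 41 is 42.

42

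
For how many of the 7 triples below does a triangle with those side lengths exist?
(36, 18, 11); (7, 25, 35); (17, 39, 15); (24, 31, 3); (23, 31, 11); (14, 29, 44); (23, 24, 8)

(11,18,36): 11+18 ≤ 36 → not valid
(7,25,35): 7+25 ≤ 35 → not valid
(15,17,39): 15+17 ≤ 39 → not valid
(3,24,31): 3+24 ≤ 31 → not valid
(11,23,31): 11+23 > 31 → valid
(14,29,44): 14+29 ≤ 44 → not valid
(8,23,24): 8+23 > 24 → valid
2 of the 7 triples form a triangle.

2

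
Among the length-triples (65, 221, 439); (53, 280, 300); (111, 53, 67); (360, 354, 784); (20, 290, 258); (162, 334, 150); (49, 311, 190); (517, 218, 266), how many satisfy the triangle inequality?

(65,221,439): 65+221 ≤ 439 → not valid
(53,280,300): 53+280 > 300 → valid
(53,67,111): 53+67 > 111 → valid
(354,360,784): 354+360 ≤ 784 → not valid
(20,258,290): 20+258 ≤ 290 → not valid
(150,162,334): 150+162 ≤ 334 → not valid
(49,190,311): 49+190 ≤ 311 → not valid
(218,266,517): 218+266 ≤ 517 → not valid
2 of the 8 triples form a triangle.

2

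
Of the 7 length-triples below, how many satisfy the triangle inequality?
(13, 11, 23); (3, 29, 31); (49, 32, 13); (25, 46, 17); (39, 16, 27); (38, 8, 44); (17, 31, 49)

4

(11,13,23): 11+13 > 23 → valid
(3,29,31): 3+29 > 31 → valid
(13,32,49): 13+32 ≤ 49 → not valid
(17,25,46): 17+25 ≤ 46 → not valid
(16,27,39): 16+27 > 39 → valid
(8,38,44): 8+38 > 44 → valid
(17,31,49): 17+31 ≤ 49 → not valid
4 of the 7 triples form a triangle.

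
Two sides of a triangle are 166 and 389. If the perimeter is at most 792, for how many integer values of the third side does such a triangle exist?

Triangle inequality: 223 < x < 555. Perimeter ≤ 792 gives x ≤ 792 − 166 − 389 = 237.
So 223 < x ≤ 237; integers 224 through 237: 14 values.

14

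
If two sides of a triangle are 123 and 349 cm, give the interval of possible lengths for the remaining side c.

226 < c < 472

By the triangle inequality, c must be less than 123 + 349 = 472 and greater than |123 − 349| = 226.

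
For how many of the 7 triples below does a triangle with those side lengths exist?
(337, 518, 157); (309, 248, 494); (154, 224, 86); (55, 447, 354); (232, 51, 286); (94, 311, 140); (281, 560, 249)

(157,337,518): 157+337 ≤ 518 → not valid
(248,309,494): 248+309 > 494 → valid
(86,154,224): 86+154 > 224 → valid
(55,354,447): 55+354 ≤ 447 → not valid
(51,232,286): 51+232 ≤ 286 → not valid
(94,140,311): 94+140 ≤ 311 → not valid
(249,281,560): 249+281 ≤ 560 → not valid
2 of the 7 triples form a triangle.

2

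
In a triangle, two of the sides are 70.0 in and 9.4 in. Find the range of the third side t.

By the triangle inequality, t must be less than 70.0 + 9.4 = 79.4 and greater than |70.0 − 9.4| = 60.6.

60.6 < t < 79.4 (in)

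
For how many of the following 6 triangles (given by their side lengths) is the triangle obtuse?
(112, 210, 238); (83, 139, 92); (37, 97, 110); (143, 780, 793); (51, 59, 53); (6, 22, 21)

3

(112,210,238): 112²+210² = 56644 = 238² → right
(83,139,92): 83²+92² = 15353 < 19321 = 139² → obtuse
(37,97,110): 37²+97² = 10778 < 12100 = 110² → obtuse
(143,780,793): 143²+780² = 628849 = 793² → right
(51,59,53): 51²+53² = 5410 > 3481 = 59² → acute
(6,22,21): 6²+21² = 477 < 484 = 22² → obtuse
3 of the 6 are obtuse.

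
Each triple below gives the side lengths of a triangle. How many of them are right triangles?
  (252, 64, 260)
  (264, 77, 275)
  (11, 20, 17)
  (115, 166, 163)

2

(252,64,260): 64²+252² = 67600 = 260² → right
(264,77,275): 77²+264² = 75625 = 275² → right
(11,20,17): 11²+17² = 410 > 400 = 20² → acute
(115,166,163): 115²+163² = 39794 > 27556 = 166² → acute
2 of the 4 are right.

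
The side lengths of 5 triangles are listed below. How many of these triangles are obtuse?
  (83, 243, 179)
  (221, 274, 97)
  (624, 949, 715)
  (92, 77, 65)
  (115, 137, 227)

(83,243,179): 83²+179² = 38930 < 59049 = 243² → obtuse
(221,274,97): 97²+221² = 58250 < 75076 = 274² → obtuse
(624,949,715): 624²+715² = 900601 = 949² → right
(92,77,65): 65²+77² = 10154 > 8464 = 92² → acute
(115,137,227): 115²+137² = 31994 < 51529 = 227² → obtuse
3 of the 5 are obtuse.

3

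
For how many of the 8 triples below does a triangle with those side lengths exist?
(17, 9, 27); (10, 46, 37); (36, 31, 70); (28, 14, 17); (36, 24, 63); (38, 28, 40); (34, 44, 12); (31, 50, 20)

5

(9,17,27): 9+17 ≤ 27 → not valid
(10,37,46): 10+37 > 46 → valid
(31,36,70): 31+36 ≤ 70 → not valid
(14,17,28): 14+17 > 28 → valid
(24,36,63): 24+36 ≤ 63 → not valid
(28,38,40): 28+38 > 40 → valid
(12,34,44): 12+34 > 44 → valid
(20,31,50): 20+31 > 50 → valid
5 of the 8 triples form a triangle.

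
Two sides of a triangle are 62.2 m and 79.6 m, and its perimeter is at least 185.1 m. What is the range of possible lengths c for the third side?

Triangle inequality alone gives 17.4 < c < 141.8.
The perimeter condition gives c ≥ 185.1 − 62.2 − 79.6 = 43.3.
Intersecting the two: 43.3 ≤ c < 141.8.

43.3 ≤ c < 141.8 m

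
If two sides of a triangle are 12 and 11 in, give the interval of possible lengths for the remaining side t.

By the triangle inequality, t must be less than 12 + 11 = 23 and greater than |12 − 11| = 1.

1 < t < 23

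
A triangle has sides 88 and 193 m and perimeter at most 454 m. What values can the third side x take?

105 < x ≤ 173

Triangle inequality alone gives 105 < x < 281.
The perimeter condition gives x ≤ 454 − 88 − 193 = 173.
Intersecting the two: 105 < x ≤ 173.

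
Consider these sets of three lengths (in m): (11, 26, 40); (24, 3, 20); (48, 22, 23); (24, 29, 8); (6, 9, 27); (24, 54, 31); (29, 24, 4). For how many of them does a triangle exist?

(11,26,40): 11+26 ≤ 40 → not valid
(3,20,24): 3+20 ≤ 24 → not valid
(22,23,48): 22+23 ≤ 48 → not valid
(8,24,29): 8+24 > 29 → valid
(6,9,27): 6+9 ≤ 27 → not valid
(24,31,54): 24+31 > 54 → valid
(4,24,29): 4+24 ≤ 29 → not valid
2 of the 7 triples form a triangle.

2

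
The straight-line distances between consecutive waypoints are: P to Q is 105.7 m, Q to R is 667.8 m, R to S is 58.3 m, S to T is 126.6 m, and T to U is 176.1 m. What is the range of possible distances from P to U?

201.1 ≤ PU ≤ 1134.5 m

The maximum is all hops collinear in one direction: 105.7 + 667.8 + 58.3 + 126.6 + 176.1 = 1134.5.
The longest hop is 667.8; the others sum to 466.7. Folding the others back against it leaves at least 667.8 − 466.7 = 201.1.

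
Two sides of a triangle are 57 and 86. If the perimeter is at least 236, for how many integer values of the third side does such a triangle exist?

Triangle inequality: 29 < x < 143. Perimeter ≥ 236 gives x ≥ 236 − 57 − 86 = 93.
So 93 ≤ x < 143; integers 93 through 142: 50 values.

50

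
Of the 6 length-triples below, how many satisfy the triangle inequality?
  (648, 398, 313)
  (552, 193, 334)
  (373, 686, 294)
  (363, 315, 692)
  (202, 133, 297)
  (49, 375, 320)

2

(313,398,648): 313+398 > 648 → valid
(193,334,552): 193+334 ≤ 552 → not valid
(294,373,686): 294+373 ≤ 686 → not valid
(315,363,692): 315+363 ≤ 692 → not valid
(133,202,297): 133+202 > 297 → valid
(49,320,375): 49+320 ≤ 375 → not valid
2 of the 6 triples form a triangle.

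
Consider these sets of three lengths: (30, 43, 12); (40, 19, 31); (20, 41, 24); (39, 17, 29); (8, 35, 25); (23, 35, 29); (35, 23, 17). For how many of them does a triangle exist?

(12,30,43): 12+30 ≤ 43 → not valid
(19,31,40): 19+31 > 40 → valid
(20,24,41): 20+24 > 41 → valid
(17,29,39): 17+29 > 39 → valid
(8,25,35): 8+25 ≤ 35 → not valid
(23,29,35): 23+29 > 35 → valid
(17,23,35): 17+23 > 35 → valid
5 of the 7 triples form a triangle.

5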